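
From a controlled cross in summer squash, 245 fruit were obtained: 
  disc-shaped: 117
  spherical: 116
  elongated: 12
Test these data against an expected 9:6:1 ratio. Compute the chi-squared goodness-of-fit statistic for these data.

10.195

Under the 9:6:1 hypothesis (Σ ratio = 16, N = 245):
  disc-shaped: 245 × 9/16 = 137.8125
  spherical: 245 × 6/16 = 91.875
  elongated: 245 × 1/16 = 15.3125
χ² = Σ (O − E)² / E
  disc-shaped: (117 − 137.8125)² / 137.8125 = 3.1431
  spherical: (116 − 91.875)² / 91.875 = 6.3349
  elongated: (12 − 15.3125)² / 15.3125 = 0.7166
χ² = 3.1431 + 6.3349 + 0.7166 = 10.1946 ≈ 10.195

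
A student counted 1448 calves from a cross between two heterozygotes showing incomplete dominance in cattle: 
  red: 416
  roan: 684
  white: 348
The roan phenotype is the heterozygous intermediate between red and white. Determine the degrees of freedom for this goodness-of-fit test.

2

With incomplete dominance, a heterozygote × heterozygote cross gives a 1:2:1 phenotypic ratio.
A goodness-of-fit test with 3 phenotype classes has df = 3 − 1 = 2.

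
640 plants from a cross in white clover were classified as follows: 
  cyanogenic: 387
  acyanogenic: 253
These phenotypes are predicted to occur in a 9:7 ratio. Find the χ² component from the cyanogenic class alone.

The 9:7 ratio has 16 parts, so with N = 640 the expected counts are:
  cyanogenic: 640 × 9/16 = 360
  acyanogenic: 640 × 7/16 = 280
Contribution of cyanogenic: (387 − 360)² / 360 = 2.0250

2.025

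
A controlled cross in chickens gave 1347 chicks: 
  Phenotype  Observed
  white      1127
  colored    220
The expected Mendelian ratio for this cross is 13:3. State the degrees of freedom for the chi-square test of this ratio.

A goodness-of-fit test with 2 phenotype classes has df = 2 − 1 = 1.

1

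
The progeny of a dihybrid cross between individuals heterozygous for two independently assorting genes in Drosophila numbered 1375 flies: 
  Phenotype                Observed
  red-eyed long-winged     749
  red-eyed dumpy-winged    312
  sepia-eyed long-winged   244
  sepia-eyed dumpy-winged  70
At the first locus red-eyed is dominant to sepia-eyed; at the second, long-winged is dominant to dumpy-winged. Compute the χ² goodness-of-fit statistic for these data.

A dihybrid F₂ with independent assortment and complete dominance at both loci gives a 9:3:3:1 phenotypic ratio.
Expected counts for N = 1375 under a 9:3:3:1 ratio (total parts = 16):
  red-eyed long-winged: 1375 × 9/16 = 773.4375
  red-eyed dumpy-winged: 1375 × 3/16 = 257.8125
  sepia-eyed long-winged: 1375 × 3/16 = 257.8125
  sepia-eyed dumpy-winged: 1375 × 1/16 = 85.9375
χ² = Σ (O − E)² / E
  red-eyed long-winged: (749 − 773.4375)² / 773.4375 = 0.7721
  red-eyed dumpy-winged: (312 − 257.8125)² / 257.8125 = 11.3892
  sepia-eyed long-winged: (244 − 257.8125)² / 257.8125 = 0.7400
  sepia-eyed dumpy-winged: (70 − 85.9375)² / 85.9375 = 2.9557
χ² = 0.7721 + 11.3892 + 0.7400 + 2.9557 = 15.857

15.857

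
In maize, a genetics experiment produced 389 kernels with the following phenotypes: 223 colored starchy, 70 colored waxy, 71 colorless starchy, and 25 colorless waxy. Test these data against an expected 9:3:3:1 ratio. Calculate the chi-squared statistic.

Under the 9:3:3:1 hypothesis (Σ ratio = 16, N = 389):
  colored starchy: 389 × 9/16 = 218.8125
  colored waxy: 389 × 3/16 = 72.9375
  colorless starchy: 389 × 3/16 = 72.9375
  colorless waxy: 389 × 1/16 = 24.3125
χ² = Σ (O − E)² / E
  colored starchy: (223 − 218.8125)² / 218.8125 = 0.0801
  colored waxy: (70 − 72.9375)² / 72.9375 = 0.1183
  colorless starchy: (71 − 72.9375)² / 72.9375 = 0.0515
  colorless waxy: (25 − 24.3125)² / 24.3125 = 0.0194
χ² = 0.0801 + 0.1183 + 0.0515 + 0.0194 = 0.2693 ≈ 0.269

0.269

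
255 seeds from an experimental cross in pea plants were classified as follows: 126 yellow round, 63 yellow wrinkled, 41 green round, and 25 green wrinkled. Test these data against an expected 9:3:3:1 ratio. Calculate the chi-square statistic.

13.068

Under the 9:3:3:1 hypothesis (Σ ratio = 16, N = 255):
  yellow round: 255 × 9/16 = 143.4375
  yellow wrinkled: 255 × 3/16 = 47.8125
  green round: 255 × 3/16 = 47.8125
  green wrinkled: 255 × 1/16 = 15.9375
χ² = Σ (O − E)² / E
  yellow round: (126 − 143.4375)² / 143.4375 = 2.1199
  yellow wrinkled: (63 − 47.8125)² / 47.8125 = 4.8243
  green round: (41 − 47.8125)² / 47.8125 = 0.9707
  green wrinkled: (25 − 15.9375)² / 15.9375 = 5.1532
χ² = 2.1199 + 4.8243 + 0.9707 + 5.1532 = 13.0681 ≈ 13.068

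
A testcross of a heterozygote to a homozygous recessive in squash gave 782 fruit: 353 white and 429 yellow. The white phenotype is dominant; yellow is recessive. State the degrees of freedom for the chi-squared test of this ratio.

A testcross of a heterozygote (Aa × aa) gives a 1:1 phenotypic ratio.
A goodness-of-fit test with 2 phenotype classes has df = 2 − 1 = 1.

1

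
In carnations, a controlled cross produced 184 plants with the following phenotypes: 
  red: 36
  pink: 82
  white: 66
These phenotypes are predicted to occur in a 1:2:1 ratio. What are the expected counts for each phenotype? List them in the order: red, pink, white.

The 1:2:1 ratio has 4 parts, so with N = 184 the expected counts are:
  red: 184 × 1/4 = 46
  pink: 184 × 2/4 = 92
  white: 184 × 1/4 = 46

46, 92, 46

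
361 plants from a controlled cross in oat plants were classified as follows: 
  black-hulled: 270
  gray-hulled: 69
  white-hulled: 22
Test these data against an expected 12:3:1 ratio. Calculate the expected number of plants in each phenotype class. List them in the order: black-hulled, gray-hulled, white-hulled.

270.75, 67.6875, 22.5625

Expected counts for N = 361 under a 12:3:1 ratio (total parts = 16):
  black-hulled: 361 × 12/16 = 270.75
  gray-hulled: 361 × 3/16 = 67.6875
  white-hulled: 361 × 1/16 = 22.5625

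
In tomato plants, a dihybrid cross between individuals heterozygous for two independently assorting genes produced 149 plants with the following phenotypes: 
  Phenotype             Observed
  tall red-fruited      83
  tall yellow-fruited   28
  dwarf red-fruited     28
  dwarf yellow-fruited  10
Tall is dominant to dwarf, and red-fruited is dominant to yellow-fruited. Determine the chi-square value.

0.059

A dihybrid F₂ with independent assortment and complete dominance at both loci gives a 9:3:3:1 phenotypic ratio.
The 9:3:3:1 ratio has 16 parts, so with N = 149 the expected counts are:
  tall red-fruited: 149 × 9/16 = 83.8125
  tall yellow-fruited: 149 × 3/16 = 27.9375
  dwarf red-fruited: 149 × 3/16 = 27.9375
  dwarf yellow-fruited: 149 × 1/16 = 9.3125
χ² = Σ (O − E)² / E
  tall red-fruited: (83 − 83.8125)² / 83.8125 = 0.0079
  tall yellow-fruited: (28 − 27.9375)² / 27.9375 = 0.0001
  dwarf red-fruited: (28 − 27.9375)² / 27.9375 = 0.0001
  dwarf yellow-fruited: (10 − 9.3125)² / 9.3125 = 0.0508
χ² = 0.0079 + 0.0001 + 0.0001 + 0.0508 = 0.0589 ≈ 0.059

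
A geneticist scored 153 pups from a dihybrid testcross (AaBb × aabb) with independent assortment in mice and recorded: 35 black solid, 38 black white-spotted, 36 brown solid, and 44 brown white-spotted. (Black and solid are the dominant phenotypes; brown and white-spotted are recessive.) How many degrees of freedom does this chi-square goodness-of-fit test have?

3

A dihybrid testcross with independent assortment gives a 1:1:1:1 ratio.
A goodness-of-fit test with 4 phenotype classes has df = 4 − 1 = 3.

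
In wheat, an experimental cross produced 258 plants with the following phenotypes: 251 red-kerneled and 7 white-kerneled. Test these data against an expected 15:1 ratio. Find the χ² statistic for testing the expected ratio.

Total ratio parts = 16. Expected numbers out of 258:
  red-kerneled: 258 × 15/16 = 241.875
  white-kerneled: 258 × 1/16 = 16.125
χ² = Σ (O − E)² / E
  red-kerneled: (251 − 241.875)² / 241.875 = 0.3443
  white-kerneled: (7 − 16.125)² / 16.125 = 5.1638
χ² = 0.3443 + 5.1638 = 5.5081 ≈ 5.508

5.508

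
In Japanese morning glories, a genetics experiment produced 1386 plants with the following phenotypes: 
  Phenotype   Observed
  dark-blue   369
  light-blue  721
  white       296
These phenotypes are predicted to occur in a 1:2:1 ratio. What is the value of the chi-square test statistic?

9.952

Total ratio parts = 4. Expected numbers out of 1386:
  dark-blue: 1386 × 1/4 = 346.5
  light-blue: 1386 × 2/4 = 693
  white: 1386 × 1/4 = 346.5
χ² = Σ (O − E)² / E
  dark-blue: (369 − 346.5)² / 346.5 = 1.4610
  light-blue: (721 − 693)² / 693 = 1.1313
  white: (296 − 346.5)² / 346.5 = 7.3600
χ² = 1.4610 + 1.1313 + 7.3600 = 9.9523 ≈ 9.952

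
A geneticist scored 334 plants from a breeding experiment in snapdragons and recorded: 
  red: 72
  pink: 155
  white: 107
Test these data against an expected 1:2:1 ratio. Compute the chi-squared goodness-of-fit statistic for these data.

Expected counts for N = 334 under a 1:2:1 ratio (total parts = 4):
  red: 334 × 1/4 = 83.5
  pink: 334 × 2/4 = 167
  white: 334 × 1/4 = 83.5
χ² = Σ (O − E)² / E
  red: (72 − 83.5)² / 83.5 = 1.5838
  pink: (155 − 167)² / 167 = 0.8623
  white: (107 − 83.5)² / 83.5 = 6.6138
χ² = 1.5838 + 0.8623 + 6.6138 = 9.0599 ≈ 9.060

9.060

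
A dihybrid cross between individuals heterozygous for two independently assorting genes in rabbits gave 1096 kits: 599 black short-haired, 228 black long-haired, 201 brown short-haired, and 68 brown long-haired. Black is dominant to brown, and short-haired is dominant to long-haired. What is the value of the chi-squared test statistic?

3.062

A dihybrid F₂ with independent assortment and complete dominance at both loci gives a 9:3:3:1 phenotypic ratio.
Expected counts for N = 1096 under a 9:3:3:1 ratio (total parts = 16):
  black short-haired: 1096 × 9/16 = 616.5
  black long-haired: 1096 × 3/16 = 205.5
  brown short-haired: 1096 × 3/16 = 205.5
  brown long-haired: 1096 × 1/16 = 68.5
χ² = Σ (O − E)² / E
  black short-haired: (599 − 616.5)² / 616.5 = 0.4968
  black long-haired: (228 − 205.5)² / 205.5 = 2.4635
  brown short-haired: (201 − 205.5)² / 205.5 = 0.0985
  brown long-haired: (68 − 68.5)² / 68.5 = 0.0036
χ² = 0.4968 + 2.4635 + 0.0985 + 0.0036 = 3.0624 ≈ 3.062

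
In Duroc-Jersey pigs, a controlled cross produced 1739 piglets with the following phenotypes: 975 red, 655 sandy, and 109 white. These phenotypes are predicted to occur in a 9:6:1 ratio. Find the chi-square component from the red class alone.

0.010

Under the 9:6:1 hypothesis (Σ ratio = 16, N = 1739):
  red: 1739 × 9/16 = 978.1875
  sandy: 1739 × 6/16 = 652.125
  white: 1739 × 1/16 = 108.6875
Contribution of red: (975 − 978.1875)² / 978.1875 = 0.0104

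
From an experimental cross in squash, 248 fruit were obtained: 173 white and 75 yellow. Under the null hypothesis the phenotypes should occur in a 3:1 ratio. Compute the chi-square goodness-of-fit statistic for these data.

3.634

Expected counts for N = 248 under a 3:1 ratio (total parts = 4):
  white: 248 × 3/4 = 186
  yellow: 248 × 1/4 = 62
χ² = Σ (O − E)² / E
  white: (173 − 186)² / 186 = 0.9086
  yellow: (75 − 62)² / 62 = 2.7258
χ² = 0.9086 + 2.7258 = 3.6344 ≈ 3.634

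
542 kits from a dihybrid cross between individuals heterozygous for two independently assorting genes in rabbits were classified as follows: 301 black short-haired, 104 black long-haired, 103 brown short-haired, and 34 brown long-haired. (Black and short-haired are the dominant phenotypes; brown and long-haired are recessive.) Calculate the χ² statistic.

0.124

A dihybrid F₂ with independent assortment and complete dominance at both loci gives a 9:3:3:1 phenotypic ratio.
Expected counts for N = 542 under a 9:3:3:1 ratio (total parts = 16):
  black short-haired: 542 × 9/16 = 304.875
  black long-haired: 542 × 3/16 = 101.625
  brown short-haired: 542 × 3/16 = 101.625
  brown long-haired: 542 × 1/16 = 33.875
χ² = Σ (O − E)² / E
  black short-haired: (301 − 304.875)² / 304.875 = 0.0493
  black long-haired: (104 − 101.625)² / 101.625 = 0.0555
  brown short-haired: (103 − 101.625)² / 101.625 = 0.0186
  brown long-haired: (34 − 33.875)² / 33.875 = 0.0005
χ² = 0.0493 + 0.0555 + 0.0186 + 0.0005 = 0.1239 ≈ 0.124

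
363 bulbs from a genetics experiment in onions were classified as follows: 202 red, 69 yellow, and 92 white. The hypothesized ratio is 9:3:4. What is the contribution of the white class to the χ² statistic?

0.017

The 9:3:4 ratio has 16 parts, so with N = 363 the expected counts are:
  red: 363 × 9/16 = 204.1875
  yellow: 363 × 3/16 = 68.0625
  white: 363 × 4/16 = 90.75
Contribution of white: (92 − 90.75)² / 90.75 = 0.0172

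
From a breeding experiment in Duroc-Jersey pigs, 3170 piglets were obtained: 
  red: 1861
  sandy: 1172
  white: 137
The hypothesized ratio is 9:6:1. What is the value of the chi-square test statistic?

Expected counts for N = 3170 under a 9:6:1 ratio (total parts = 16):
  red: 3170 × 9/16 = 1783.125
  sandy: 3170 × 6/16 = 1188.75
  white: 3170 × 1/16 = 198.125
χ² = Σ (O − E)² / E
  red: (1861 − 1783.125)² / 1783.125 = 3.4011
  sandy: (1172 − 1188.75)² / 1188.75 = 0.2360
  white: (137 − 198.125)² / 198.125 = 18.8581
χ² = 3.4011 + 0.2360 + 18.8581 = 22.4952 ≈ 22.495

22.495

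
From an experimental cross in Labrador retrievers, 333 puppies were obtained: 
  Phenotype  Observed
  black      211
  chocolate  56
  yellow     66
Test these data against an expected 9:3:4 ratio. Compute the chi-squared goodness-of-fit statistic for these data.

7.234

Expected counts for N = 333 under a 9:3:4 ratio (total parts = 16):
  black: 333 × 9/16 = 187.3125
  chocolate: 333 × 3/16 = 62.4375
  yellow: 333 × 4/16 = 83.25
χ² = Σ (O − E)² / E
  black: (211 − 187.3125)² / 187.3125 = 2.9955
  chocolate: (56 − 62.4375)² / 62.4375 = 0.6637
  yellow: (66 − 83.25)² / 83.25 = 3.5743
χ² = 2.9955 + 0.6637 + 3.5743 = 7.2335 ≈ 7.234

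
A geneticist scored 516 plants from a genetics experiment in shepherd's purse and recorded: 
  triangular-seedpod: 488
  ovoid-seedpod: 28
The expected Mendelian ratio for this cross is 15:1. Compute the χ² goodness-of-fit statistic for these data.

0.597

Total ratio parts = 16. Expected numbers out of 516:
  triangular-seedpod: 516 × 15/16 = 483.75
  ovoid-seedpod: 516 × 1/16 = 32.25
χ² = Σ (O − E)² / E
  triangular-seedpod: (488 − 483.75)² / 483.75 = 0.0373
  ovoid-seedpod: (28 − 32.25)² / 32.25 = 0.5601
χ² = 0.0373 + 0.5601 = 0.5974 ≈ 0.597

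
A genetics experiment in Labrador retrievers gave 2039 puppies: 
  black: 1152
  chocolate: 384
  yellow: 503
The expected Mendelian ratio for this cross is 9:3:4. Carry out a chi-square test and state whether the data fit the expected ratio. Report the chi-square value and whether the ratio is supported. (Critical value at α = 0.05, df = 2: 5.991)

0.119; consistent

The 9:3:4 ratio has 16 parts, so with N = 2039 the expected counts are:
  black: 2039 × 9/16 = 1146.9375
  chocolate: 2039 × 3/16 = 382.3125
  yellow: 2039 × 4/16 = 509.75
χ² = Σ (O − E)² / E
  black: (1152 − 1146.9375)² / 1146.9375 = 0.0223
  chocolate: (384 − 382.3125)² / 382.3125 = 0.0074
  yellow: (503 − 509.75)² / 509.75 = 0.0894
χ² = 0.0223 + 0.0074 + 0.0894 = 0.1191 ≈ 0.119
Degrees of freedom = 3 − 1 = 2; critical value at α = 0.05 is 5.991.
Since 0.119 < 5.991, we fail to reject the null hypothesis — the data are consistent with the 9:3:4 ratio.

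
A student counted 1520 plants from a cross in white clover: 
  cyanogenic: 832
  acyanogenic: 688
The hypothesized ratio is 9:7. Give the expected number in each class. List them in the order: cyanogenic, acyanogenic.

855, 665

Under the 9:7 hypothesis (Σ ratio = 16, N = 1520):
  cyanogenic: 1520 × 9/16 = 855
  acyanogenic: 1520 × 7/16 = 665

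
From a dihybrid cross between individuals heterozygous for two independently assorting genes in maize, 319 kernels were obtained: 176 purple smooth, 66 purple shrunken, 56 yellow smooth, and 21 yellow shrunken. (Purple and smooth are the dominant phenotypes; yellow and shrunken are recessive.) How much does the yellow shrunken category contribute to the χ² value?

0.057

A dihybrid F₂ with independent assortment and complete dominance at both loci gives a 9:3:3:1 phenotypic ratio.
Under the 9:3:3:1 hypothesis (Σ ratio = 16, N = 319):
  purple smooth: 319 × 9/16 = 179.4375
  purple shrunken: 319 × 3/16 = 59.8125
  yellow smooth: 319 × 3/16 = 59.8125
  yellow shrunken: 319 × 1/16 = 19.9375
Contribution of yellow shrunken: (21 − 19.9375)² / 19.9375 = 0.0566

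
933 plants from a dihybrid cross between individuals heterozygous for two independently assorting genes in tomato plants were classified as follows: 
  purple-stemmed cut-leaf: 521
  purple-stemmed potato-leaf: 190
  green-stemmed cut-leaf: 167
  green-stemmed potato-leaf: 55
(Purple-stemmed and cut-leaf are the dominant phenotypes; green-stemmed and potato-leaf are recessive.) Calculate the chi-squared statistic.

1.873

A dihybrid F₂ with independent assortment and complete dominance at both loci gives a 9:3:3:1 phenotypic ratio.
Expected counts for N = 933 under a 9:3:3:1 ratio (total parts = 16):
  purple-stemmed cut-leaf: 933 × 9/16 = 524.8125
  purple-stemmed potato-leaf: 933 × 3/16 = 174.9375
  green-stemmed cut-leaf: 933 × 3/16 = 174.9375
  green-stemmed potato-leaf: 933 × 1/16 = 58.3125
χ² = Σ (O − E)² / E
  purple-stemmed cut-leaf: (521 − 524.8125)² / 524.8125 = 0.0277
  purple-stemmed potato-leaf: (190 − 174.9375)² / 174.9375 = 1.2969
  green-stemmed cut-leaf: (167 − 174.9375)² / 174.9375 = 0.3602
  green-stemmed potato-leaf: (55 − 58.3125)² / 58.3125 = 0.1882
χ² = 0.0277 + 1.2969 + 0.3602 + 0.1882 = 1.873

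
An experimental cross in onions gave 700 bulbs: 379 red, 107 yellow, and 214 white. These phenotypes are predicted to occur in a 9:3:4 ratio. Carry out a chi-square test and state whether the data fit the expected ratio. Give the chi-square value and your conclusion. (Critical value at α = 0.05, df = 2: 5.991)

Under the 9:3:4 hypothesis (Σ ratio = 16, N = 700):
  red: 700 × 9/16 = 393.75
  yellow: 700 × 3/16 = 131.25
  white: 700 × 4/16 = 175
χ² = Σ (O − E)² / E
  red: (379 − 393.75)² / 393.75 = 0.5525
  yellow: (107 − 131.25)² / 131.25 = 4.4805
  white: (214 − 175)² / 175 = 8.6914
χ² = 0.5525 + 4.4805 + 8.6914 = 13.7244 ≈ 13.724
Degrees of freedom = 3 − 1 = 2; critical value at α = 0.05 is 5.991.
Since 13.724 > 5.991, we reject the null hypothesis — the data do not fit the 9:3:4 ratio.

13.724; not consistent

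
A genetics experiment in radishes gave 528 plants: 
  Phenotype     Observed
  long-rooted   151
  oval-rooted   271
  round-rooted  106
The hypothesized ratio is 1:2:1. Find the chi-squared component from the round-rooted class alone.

Total ratio parts = 4. Expected numbers out of 528:
  long-rooted: 528 × 1/4 = 132
  oval-rooted: 528 × 2/4 = 264
  round-rooted: 528 × 1/4 = 132
Contribution of round-rooted: (106 − 132)² / 132 = 5.1212

5.121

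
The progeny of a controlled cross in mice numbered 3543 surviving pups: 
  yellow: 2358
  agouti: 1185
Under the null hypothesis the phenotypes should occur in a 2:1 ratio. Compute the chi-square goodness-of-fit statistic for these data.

The 2:1 ratio has 3 parts, so with N = 3543 the expected counts are:
  yellow: 3543 × 2/3 = 2362
  agouti: 3543 × 1/3 = 1181
χ² = Σ (O − E)² / E
  yellow: (2358 − 2362)² / 2362 = 0.0068
  agouti: (1185 − 1181)² / 1181 = 0.0135
χ² = 0.0068 + 0.0135 = 0.0203 ≈ 0.020

0.020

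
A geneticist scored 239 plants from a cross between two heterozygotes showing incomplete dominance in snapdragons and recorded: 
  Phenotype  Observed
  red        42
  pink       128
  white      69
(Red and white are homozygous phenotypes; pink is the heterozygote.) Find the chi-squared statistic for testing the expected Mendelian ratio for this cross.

7.310

With incomplete dominance, a heterozygote × heterozygote cross gives a 1:2:1 phenotypic ratio.
Under the 1:2:1 hypothesis (Σ ratio = 4, N = 239):
  red: 239 × 1/4 = 59.75
  pink: 239 × 2/4 = 119.5
  white: 239 × 1/4 = 59.75
χ² = Σ (O − E)² / E
  red: (42 − 59.75)² / 59.75 = 5.2730
  pink: (128 − 119.5)² / 119.5 = 0.6046
  white: (69 − 59.75)² / 59.75 = 1.4320
χ² = 5.2730 + 0.6046 + 1.4320 = 7.3096 ≈ 7.310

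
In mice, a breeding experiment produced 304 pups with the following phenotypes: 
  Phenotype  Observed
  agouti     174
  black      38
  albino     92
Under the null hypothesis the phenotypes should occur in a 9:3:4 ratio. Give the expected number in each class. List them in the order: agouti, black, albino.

Total ratio parts = 16. Expected numbers out of 304:
  agouti: 304 × 9/16 = 171
  black: 304 × 3/16 = 57
  albino: 304 × 4/16 = 76

171, 57, 76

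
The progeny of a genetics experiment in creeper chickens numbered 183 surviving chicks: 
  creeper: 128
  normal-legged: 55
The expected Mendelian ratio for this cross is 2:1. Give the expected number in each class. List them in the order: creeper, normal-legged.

Total ratio parts = 3. Expected numbers out of 183:
  creeper: 183 × 2/3 = 122
  normal-legged: 183 × 1/3 = 61

122, 61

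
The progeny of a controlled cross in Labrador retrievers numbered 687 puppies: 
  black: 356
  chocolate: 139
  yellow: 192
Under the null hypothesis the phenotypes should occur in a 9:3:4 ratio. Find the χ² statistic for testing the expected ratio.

5.591

Under the 9:3:4 hypothesis (Σ ratio = 16, N = 687):
  black: 687 × 9/16 = 386.4375
  chocolate: 687 × 3/16 = 128.8125
  yellow: 687 × 4/16 = 171.75
χ² = Σ (O − E)² / E
  black: (356 − 386.4375)² / 386.4375 = 2.3974
  chocolate: (139 − 128.8125)² / 128.8125 = 0.8057
  yellow: (192 − 171.75)² / 171.75 = 2.3876
χ² = 2.3974 + 0.8057 + 2.3876 = 5.5907 ≈ 5.591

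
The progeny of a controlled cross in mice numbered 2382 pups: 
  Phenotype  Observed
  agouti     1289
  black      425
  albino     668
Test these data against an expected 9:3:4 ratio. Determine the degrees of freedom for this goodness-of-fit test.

A goodness-of-fit test with 3 phenotype classes has df = 3 − 1 = 2.

2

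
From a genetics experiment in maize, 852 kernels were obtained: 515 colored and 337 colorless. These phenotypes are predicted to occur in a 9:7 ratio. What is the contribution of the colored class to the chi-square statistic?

2.667

Total ratio parts = 16. Expected numbers out of 852:
  colored: 852 × 9/16 = 479.25
  colorless: 852 × 7/16 = 372.75
Contribution of colored: (515 − 479.25)² / 479.25 = 2.6668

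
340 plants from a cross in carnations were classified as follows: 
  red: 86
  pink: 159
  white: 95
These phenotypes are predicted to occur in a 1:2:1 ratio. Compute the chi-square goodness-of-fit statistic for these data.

1.900

The 1:2:1 ratio has 4 parts, so with N = 340 the expected counts are:
  red: 340 × 1/4 = 85
  pink: 340 × 2/4 = 170
  white: 340 × 1/4 = 85
χ² = Σ (O − E)² / E
  red: (86 − 85)² / 85 = 0.0118
  pink: (159 − 170)² / 170 = 0.7118
  white: (95 − 85)² / 85 = 1.1765
χ² = 0.0118 + 0.7118 + 1.1765 = 1.9001 ≈ 1.900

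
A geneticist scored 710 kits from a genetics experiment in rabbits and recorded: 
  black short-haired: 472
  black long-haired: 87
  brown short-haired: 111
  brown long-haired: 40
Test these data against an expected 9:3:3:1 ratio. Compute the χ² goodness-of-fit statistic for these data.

Total ratio parts = 16. Expected numbers out of 710:
  black short-haired: 710 × 9/16 = 399.375
  black long-haired: 710 × 3/16 = 133.125
  brown short-haired: 710 × 3/16 = 133.125
  brown long-haired: 710 × 1/16 = 44.375
χ² = Σ (O − E)² / E
  black short-haired: (472 − 399.375)² / 399.375 = 13.2066
  black long-haired: (87 − 133.125)² / 133.125 = 15.9813
  brown short-haired: (111 − 133.125)² / 133.125 = 3.6771
  brown long-haired: (40 − 44.375)² / 44.375 = 0.4313
χ² = 13.2066 + 15.9813 + 3.6771 + 0.4313 = 33.2963 ≈ 33.296

33.296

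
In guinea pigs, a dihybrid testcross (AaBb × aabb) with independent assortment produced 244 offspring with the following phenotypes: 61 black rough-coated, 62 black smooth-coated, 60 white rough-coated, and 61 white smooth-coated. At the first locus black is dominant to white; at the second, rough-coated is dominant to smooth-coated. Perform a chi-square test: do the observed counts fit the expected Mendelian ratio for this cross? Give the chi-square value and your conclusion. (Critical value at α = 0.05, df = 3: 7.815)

0.033; consistent

A dihybrid testcross with independent assortment gives a 1:1:1:1 ratio.
Under the 1:1:1:1 hypothesis (Σ ratio = 4, N = 244):
  black rough-coated: 244 × 1/4 = 61
  black smooth-coated: 244 × 1/4 = 61
  white rough-coated: 244 × 1/4 = 61
  white smooth-coated: 244 × 1/4 = 61
χ² = Σ (O − E)² / E
  black rough-coated: (61 − 61)² / 61 = 0.0000
  black smooth-coated: (62 − 61)² / 61 = 0.0164
  white rough-coated: (60 − 61)² / 61 = 0.0164
  white smooth-coated: (61 − 61)² / 61 = 0.0000
χ² = 0.0000 + 0.0164 + 0.0164 + 0.0000 = 0.0328 ≈ 0.033
Degrees of freedom = 4 − 1 = 3; critical value at α = 0.05 is 7.815.
Since 0.033 < 7.815, we fail to reject the null hypothesis — the data are consistent with the 1:1:1:1 ratio.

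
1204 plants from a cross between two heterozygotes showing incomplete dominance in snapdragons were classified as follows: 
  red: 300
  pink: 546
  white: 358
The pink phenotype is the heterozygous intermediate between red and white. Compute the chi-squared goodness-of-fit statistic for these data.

With incomplete dominance, a heterozygote × heterozygote cross gives a 1:2:1 phenotypic ratio.
Under the 1:2:1 hypothesis (Σ ratio = 4, N = 1204):
  red: 1204 × 1/4 = 301
  pink: 1204 × 2/4 = 602
  white: 1204 × 1/4 = 301
χ² = Σ (O − E)² / E
  red: (300 − 301)² / 301 = 0.0033
  pink: (546 − 602)² / 602 = 5.2093
  white: (358 − 301)² / 301 = 10.7940
χ² = 0.0033 + 5.2093 + 10.7940 = 16.0066 ≈ 16.007

16.007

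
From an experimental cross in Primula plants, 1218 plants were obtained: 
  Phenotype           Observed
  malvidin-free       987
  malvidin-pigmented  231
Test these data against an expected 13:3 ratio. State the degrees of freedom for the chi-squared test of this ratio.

1

A goodness-of-fit test with 2 phenotype classes has df = 2 − 1 = 1.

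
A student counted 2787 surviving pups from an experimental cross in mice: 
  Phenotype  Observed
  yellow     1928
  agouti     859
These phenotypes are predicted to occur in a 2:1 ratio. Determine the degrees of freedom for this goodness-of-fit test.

1

A goodness-of-fit test with 2 phenotype classes has df = 2 − 1 = 1.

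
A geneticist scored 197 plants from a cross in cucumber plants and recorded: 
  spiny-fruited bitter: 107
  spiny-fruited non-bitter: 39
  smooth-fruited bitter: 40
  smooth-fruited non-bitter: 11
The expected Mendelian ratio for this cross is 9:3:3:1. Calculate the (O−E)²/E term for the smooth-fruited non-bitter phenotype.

0.140

Total ratio parts = 16. Expected numbers out of 197:
  spiny-fruited bitter: 197 × 9/16 = 110.8125
  spiny-fruited non-bitter: 197 × 3/16 = 36.9375
  smooth-fruited bitter: 197 × 3/16 = 36.9375
  smooth-fruited non-bitter: 197 × 1/16 = 12.3125
Contribution of smooth-fruited non-bitter: (11 − 12.3125)² / 12.3125 = 0.1399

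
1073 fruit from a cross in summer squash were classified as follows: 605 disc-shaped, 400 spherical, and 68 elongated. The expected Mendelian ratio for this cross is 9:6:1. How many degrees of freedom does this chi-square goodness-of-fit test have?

A goodness-of-fit test with 3 phenotype classes has df = 3 − 1 = 2.

2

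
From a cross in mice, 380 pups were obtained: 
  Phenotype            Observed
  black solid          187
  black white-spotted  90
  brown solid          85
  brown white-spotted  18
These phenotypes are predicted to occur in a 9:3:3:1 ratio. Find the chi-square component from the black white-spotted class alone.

The 9:3:3:1 ratio has 16 parts, so with N = 380 the expected counts are:
  black solid: 380 × 9/16 = 213.75
  black white-spotted: 380 × 3/16 = 71.25
  brown solid: 380 × 3/16 = 71.25
  brown white-spotted: 380 × 1/16 = 23.75
Contribution of black white-spotted: (90 − 71.25)² / 71.25 = 4.9342

4.934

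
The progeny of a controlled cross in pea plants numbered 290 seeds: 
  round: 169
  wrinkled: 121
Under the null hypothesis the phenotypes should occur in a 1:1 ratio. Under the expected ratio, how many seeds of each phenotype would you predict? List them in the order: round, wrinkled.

Under the 1:1 hypothesis (Σ ratio = 2, N = 290):
  round: 290 × 1/2 = 145
  wrinkled: 290 × 1/2 = 145

145, 145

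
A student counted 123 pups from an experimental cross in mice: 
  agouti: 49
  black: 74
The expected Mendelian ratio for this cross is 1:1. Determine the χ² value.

5.081

The 1:1 ratio has 2 parts, so with N = 123 the expected counts are:
  agouti: 123 × 1/2 = 61.5
  black: 123 × 1/2 = 61.5
χ² = Σ (O − E)² / E
  agouti: (49 − 61.5)² / 61.5 = 2.5407
  black: (74 − 61.5)² / 61.5 = 2.5407
χ² = 2.5407 + 2.5407 = 5.0814 ≈ 5.081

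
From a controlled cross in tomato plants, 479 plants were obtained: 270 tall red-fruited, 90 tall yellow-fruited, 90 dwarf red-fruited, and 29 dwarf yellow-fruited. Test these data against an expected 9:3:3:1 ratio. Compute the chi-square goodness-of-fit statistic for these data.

0.031

Under the 9:3:3:1 hypothesis (Σ ratio = 16, N = 479):
  tall red-fruited: 479 × 9/16 = 269.4375
  tall yellow-fruited: 479 × 3/16 = 89.8125
  dwarf red-fruited: 479 × 3/16 = 89.8125
  dwarf yellow-fruited: 479 × 1/16 = 29.9375
χ² = Σ (O − E)² / E
  tall red-fruited: (270 − 269.4375)² / 269.4375 = 0.0012
  tall yellow-fruited: (90 − 89.8125)² / 89.8125 = 0.0004
  dwarf red-fruited: (90 − 89.8125)² / 89.8125 = 0.0004
  dwarf yellow-fruited: (29 − 29.9375)² / 29.9375 = 0.0294
χ² = 0.0012 + 0.0004 + 0.0004 + 0.0294 = 0.0314 ≈ 0.031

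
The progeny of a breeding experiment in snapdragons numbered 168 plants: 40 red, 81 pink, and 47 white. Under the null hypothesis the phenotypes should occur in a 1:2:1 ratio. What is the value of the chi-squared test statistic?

The 1:2:1 ratio has 4 parts, so with N = 168 the expected counts are:
  red: 168 × 1/4 = 42
  pink: 168 × 2/4 = 84
  white: 168 × 1/4 = 42
χ² = Σ (O − E)² / E
  red: (40 − 42)² / 42 = 0.0952
  pink: (81 − 84)² / 84 = 0.1071
  white: (47 − 42)² / 42 = 0.5952
χ² = 0.0952 + 0.1071 + 0.5952 = 0.7975 ≈ 0.798

0.798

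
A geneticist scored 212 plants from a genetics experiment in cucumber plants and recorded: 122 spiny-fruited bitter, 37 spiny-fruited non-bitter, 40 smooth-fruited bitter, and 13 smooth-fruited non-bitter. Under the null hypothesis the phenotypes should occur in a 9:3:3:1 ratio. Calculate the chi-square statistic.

Under the 9:3:3:1 hypothesis (Σ ratio = 16, N = 212):
  spiny-fruited bitter: 212 × 9/16 = 119.25
  spiny-fruited non-bitter: 212 × 3/16 = 39.75
  smooth-fruited bitter: 212 × 3/16 = 39.75
  smooth-fruited non-bitter: 212 × 1/16 = 13.25
χ² = Σ (O − E)² / E
  spiny-fruited bitter: (122 − 119.25)² / 119.25 = 0.0634
  spiny-fruited non-bitter: (37 − 39.75)² / 39.75 = 0.1903
  smooth-fruited bitter: (40 − 39.75)² / 39.75 = 0.0016
  smooth-fruited non-bitter: (13 − 13.25)² / 13.25 = 0.0047
χ² = 0.0634 + 0.1903 + 0.0016 + 0.0047 = 0.260

0.260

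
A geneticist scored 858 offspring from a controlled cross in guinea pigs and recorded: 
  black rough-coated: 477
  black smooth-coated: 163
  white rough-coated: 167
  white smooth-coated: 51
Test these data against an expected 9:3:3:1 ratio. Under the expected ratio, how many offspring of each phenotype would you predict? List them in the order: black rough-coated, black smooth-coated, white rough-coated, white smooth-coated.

482.625, 160.875, 160.875, 53.625

The 9:3:3:1 ratio has 16 parts, so with N = 858 the expected counts are:
  black rough-coated: 858 × 9/16 = 482.625
  black smooth-coated: 858 × 3/16 = 160.875
  white rough-coated: 858 × 3/16 = 160.875
  white smooth-coated: 858 × 1/16 = 53.625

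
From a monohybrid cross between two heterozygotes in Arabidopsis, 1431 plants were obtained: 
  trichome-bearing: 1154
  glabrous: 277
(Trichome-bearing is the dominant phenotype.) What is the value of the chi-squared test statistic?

24.302

For a monohybrid cross between heterozygotes with complete dominance, the expected phenotypic ratio is 3:1.
Total ratio parts = 4. Expected numbers out of 1431:
  trichome-bearing: 1431 × 3/4 = 1073.25
  glabrous: 1431 × 1/4 = 357.75
χ² = Σ (O − E)² / E
  trichome-bearing: (1154 − 1073.25)² / 1073.25 = 6.0755
  glabrous: (277 − 357.75)² / 357.75 = 18.2266
χ² = 6.0755 + 18.2266 = 24.3021 ≈ 24.302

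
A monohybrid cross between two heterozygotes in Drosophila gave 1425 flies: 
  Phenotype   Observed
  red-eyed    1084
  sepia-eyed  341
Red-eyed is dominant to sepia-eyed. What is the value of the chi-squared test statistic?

For a monohybrid cross between heterozygotes with complete dominance, the expected phenotypic ratio is 3:1.
Under the 3:1 hypothesis (Σ ratio = 4, N = 1425):
  red-eyed: 1425 × 3/4 = 1068.75
  sepia-eyed: 1425 × 1/4 = 356.25
χ² = Σ (O − E)² / E
  red-eyed: (1084 − 1068.75)² / 1068.75 = 0.2176
  sepia-eyed: (341 − 356.25)² / 356.25 = 0.6528
χ² = 0.2176 + 0.6528 = 0.8704 ≈ 0.870

0.870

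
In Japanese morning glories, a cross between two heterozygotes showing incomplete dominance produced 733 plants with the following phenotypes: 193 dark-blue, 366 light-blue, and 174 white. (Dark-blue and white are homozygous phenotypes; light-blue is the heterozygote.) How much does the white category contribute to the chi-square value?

0.467

With incomplete dominance, a heterozygote × heterozygote cross gives a 1:2:1 phenotypic ratio.
Total ratio parts = 4. Expected numbers out of 733:
  dark-blue: 733 × 1/4 = 183.25
  light-blue: 733 × 2/4 = 366.5
  white: 733 × 1/4 = 183.25
Contribution of white: (174 − 183.25)² / 183.25 = 0.4669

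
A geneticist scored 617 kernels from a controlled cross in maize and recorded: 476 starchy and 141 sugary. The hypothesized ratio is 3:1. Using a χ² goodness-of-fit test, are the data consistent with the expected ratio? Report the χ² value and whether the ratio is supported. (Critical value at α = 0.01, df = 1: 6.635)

1.518; consistent

The 3:1 ratio has 4 parts, so with N = 617 the expected counts are:
  starchy: 617 × 3/4 = 462.75
  sugary: 617 × 1/4 = 154.25
χ² = Σ (O − E)² / E
  starchy: (476 − 462.75)² / 462.75 = 0.3794
  sugary: (141 − 154.25)² / 154.25 = 1.1382
χ² = 0.3794 + 1.1382 = 1.5176 ≈ 1.518
Degrees of freedom = 2 − 1 = 1; critical value at α = 0.01 is 6.635.
Since 1.518 < 6.635, we fail to reject the null hypothesis — the data are consistent with the 3:1 ratio.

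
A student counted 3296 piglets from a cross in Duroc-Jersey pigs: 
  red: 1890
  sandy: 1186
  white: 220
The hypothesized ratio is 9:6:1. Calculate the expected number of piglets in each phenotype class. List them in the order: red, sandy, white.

1854, 1236, 206

The 9:6:1 ratio has 16 parts, so with N = 3296 the expected counts are:
  red: 3296 × 9/16 = 1854
  sandy: 3296 × 6/16 = 1236
  white: 3296 × 1/16 = 206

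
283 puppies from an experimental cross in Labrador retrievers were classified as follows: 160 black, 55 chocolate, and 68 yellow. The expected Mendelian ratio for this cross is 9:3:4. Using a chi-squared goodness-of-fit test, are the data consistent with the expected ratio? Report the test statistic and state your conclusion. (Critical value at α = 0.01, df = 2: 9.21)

0.182; consistent

Expected counts for N = 283 under a 9:3:4 ratio (total parts = 16):
  black: 283 × 9/16 = 159.1875
  chocolate: 283 × 3/16 = 53.0625
  yellow: 283 × 4/16 = 70.75
χ² = Σ (O − E)² / E
  black: (160 − 159.1875)² / 159.1875 = 0.0041
  chocolate: (55 − 53.0625)² / 53.0625 = 0.0707
  yellow: (68 − 70.75)² / 70.75 = 0.1069
χ² = 0.0041 + 0.0707 + 0.1069 = 0.1817 ≈ 0.182
Degrees of freedom = 3 − 1 = 2; critical value at α = 0.01 is 9.21.
Since 0.182 < 9.21, we fail to reject the null hypothesis — the data are consistent with the 9:3:4 ratio.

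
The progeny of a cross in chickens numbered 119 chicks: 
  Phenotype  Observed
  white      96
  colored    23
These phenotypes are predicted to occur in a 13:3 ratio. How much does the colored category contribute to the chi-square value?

Expected counts for N = 119 under a 13:3 ratio (total parts = 16):
  white: 119 × 13/16 = 96.6875
  colored: 119 × 3/16 = 22.3125
Contribution of colored: (23 − 22.3125)² / 22.3125 = 0.0212

0.021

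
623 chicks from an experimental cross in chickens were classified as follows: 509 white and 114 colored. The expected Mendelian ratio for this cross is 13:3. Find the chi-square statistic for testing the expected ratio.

0.083

Under the 13:3 hypothesis (Σ ratio = 16, N = 623):
  white: 623 × 13/16 = 506.1875
  colored: 623 × 3/16 = 116.8125
χ² = Σ (O − E)² / E
  white: (509 − 506.1875)² / 506.1875 = 0.0156
  colored: (114 − 116.8125)² / 116.8125 = 0.0677
χ² = 0.0156 + 0.0677 = 0.0833 ≈ 0.083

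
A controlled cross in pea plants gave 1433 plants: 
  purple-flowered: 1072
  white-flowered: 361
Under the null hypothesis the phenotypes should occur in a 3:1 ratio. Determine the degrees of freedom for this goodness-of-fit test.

A goodness-of-fit test with 2 phenotype classes has df = 2 − 1 = 1.

1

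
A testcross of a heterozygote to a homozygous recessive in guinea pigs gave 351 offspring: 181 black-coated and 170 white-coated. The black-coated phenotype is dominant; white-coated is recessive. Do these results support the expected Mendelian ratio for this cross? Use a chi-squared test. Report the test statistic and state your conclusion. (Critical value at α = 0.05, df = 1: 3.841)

A testcross of a heterozygote (Aa × aa) gives a 1:1 phenotypic ratio.
Under the 1:1 hypothesis (Σ ratio = 2, N = 351):
  black-coated: 351 × 1/2 = 175.5
  white-coated: 351 × 1/2 = 175.5
χ² = Σ (O − E)² / E
  black-coated: (181 − 175.5)² / 175.5 = 0.1724
  white-coated: (170 − 175.5)² / 175.5 = 0.1724
χ² = 0.1724 + 0.1724 = 0.3448 ≈ 0.345
Degrees of freedom = 2 − 1 = 1; critical value at α = 0.05 is 3.841.
Since 0.345 < 3.841, we fail to reject the null hypothesis — the data are consistent with the 1:1 ratio.

0.345; consistent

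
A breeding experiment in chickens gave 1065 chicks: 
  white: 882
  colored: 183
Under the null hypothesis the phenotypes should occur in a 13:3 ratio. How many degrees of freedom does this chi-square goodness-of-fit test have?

A goodness-of-fit test with 2 phenotype classes has df = 2 − 1 = 1.

1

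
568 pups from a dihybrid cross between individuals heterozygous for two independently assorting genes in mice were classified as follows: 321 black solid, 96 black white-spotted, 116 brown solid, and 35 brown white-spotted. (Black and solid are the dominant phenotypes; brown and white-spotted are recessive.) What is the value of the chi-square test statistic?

A dihybrid F₂ with independent assortment and complete dominance at both loci gives a 9:3:3:1 phenotypic ratio.
Expected counts for N = 568 under a 9:3:3:1 ratio (total parts = 16):
  black solid: 568 × 9/16 = 319.5
  black white-spotted: 568 × 3/16 = 106.5
  brown solid: 568 × 3/16 = 106.5
  brown white-spotted: 568 × 1/16 = 35.5
χ² = Σ (O − E)² / E
  black solid: (321 − 319.5)² / 319.5 = 0.0070
  black white-spotted: (96 − 106.5)² / 106.5 = 1.0352
  brown solid: (116 − 106.5)² / 106.5 = 0.8474
  brown white-spotted: (35 − 35.5)² / 35.5 = 0.0070
χ² = 0.0070 + 1.0352 + 0.8474 + 0.0070 = 1.8966 ≈ 1.897

1.897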